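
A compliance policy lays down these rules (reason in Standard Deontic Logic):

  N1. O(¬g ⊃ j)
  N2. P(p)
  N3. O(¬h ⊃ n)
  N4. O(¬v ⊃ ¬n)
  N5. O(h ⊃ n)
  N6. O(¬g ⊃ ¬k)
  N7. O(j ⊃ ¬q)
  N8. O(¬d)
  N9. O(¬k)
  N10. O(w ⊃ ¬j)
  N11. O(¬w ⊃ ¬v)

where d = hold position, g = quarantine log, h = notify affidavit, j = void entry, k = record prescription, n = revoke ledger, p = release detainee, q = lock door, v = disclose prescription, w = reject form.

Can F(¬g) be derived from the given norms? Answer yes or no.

Yes

By case analysis on h: premise 5 gives O(h ⊃ n) and premise 3 gives O(¬h ⊃ n), so O(n) either way.
Premise 4, O(¬v ⊃ ¬n), contraposes to O(n ⊃ v); with O(n) we get O(v).
Premise 11, O(¬w ⊃ ¬v), contraposes to O(v ⊃ w); with O(v) we get O(w).
With premise 10, O(w ⊃ ¬j), the K-axiom yields O(¬j).
Premise 1 is O(¬g ⊃ j); contrapositively O(¬j ⊃ g). Since O(¬j) holds, K gives O(g).
Premises 2, 6, 7, 8, 9 do not contribute to this derivation.
So O(g) holds, i.e. F(¬g). The claim follows.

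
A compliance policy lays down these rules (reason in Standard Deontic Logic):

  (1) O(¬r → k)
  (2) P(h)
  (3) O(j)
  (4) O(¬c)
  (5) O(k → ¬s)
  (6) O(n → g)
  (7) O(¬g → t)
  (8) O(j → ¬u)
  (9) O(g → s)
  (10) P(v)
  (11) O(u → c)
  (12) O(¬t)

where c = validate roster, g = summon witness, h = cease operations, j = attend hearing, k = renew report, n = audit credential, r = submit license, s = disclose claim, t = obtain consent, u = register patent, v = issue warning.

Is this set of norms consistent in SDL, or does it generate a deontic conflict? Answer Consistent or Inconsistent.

Consistent

Premise 11 is O(u → c), but O(u) is not derivable from the premises, so it does not yield O(c).
So O(c) is not derivable, and the apparent clash with O(¬c) does not arise.
A world satisfying every obligation exists (e.g. c=false, g=true, h=false, j=true, k=false, n=false, r=true, s=true, t=false, u=false, v=false); no atom is both obligatory and forbidden, so the set is consistent.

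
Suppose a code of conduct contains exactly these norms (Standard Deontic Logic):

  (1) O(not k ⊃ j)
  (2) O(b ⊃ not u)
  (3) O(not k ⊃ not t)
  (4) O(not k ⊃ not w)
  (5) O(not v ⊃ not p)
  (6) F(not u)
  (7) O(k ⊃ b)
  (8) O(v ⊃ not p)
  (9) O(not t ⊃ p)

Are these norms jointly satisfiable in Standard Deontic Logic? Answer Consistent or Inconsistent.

Inconsistent

By case analysis on not v: premise 5 gives O(not v ⊃ not p) and premise 8 gives O(v ⊃ not p), so O(not p) either way.
The contrapositive of premise 9 (O(not t ⊃ p)) is O(not p ⊃ t), and O(not p) is already established, so O(t).
The contrapositive of premise 3 (O(not k ⊃ not t)) is O(t ⊃ k), and O(t) is already established, so O(k).
Applying K to premise 7 (O(k ⊃ b)) and O(k) yields O(b).
Applying K to premise 2 (O(b ⊃ not u)) and O(b) yields O(not u).
But premise 6, F(not u), means O(u).
We now have both O(not u) and O(u) — u is simultaneously obligatory and forbidden, violating the D-axiom.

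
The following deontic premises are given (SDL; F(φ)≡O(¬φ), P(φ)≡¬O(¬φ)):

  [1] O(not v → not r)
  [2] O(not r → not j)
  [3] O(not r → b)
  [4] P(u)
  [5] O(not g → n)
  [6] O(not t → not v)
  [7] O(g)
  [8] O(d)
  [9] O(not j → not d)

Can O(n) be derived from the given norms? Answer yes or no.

No

Premise 5 is O(not g → n), but O(not g) is not derivable from the premises, so it does not yield O(n).
No other premise forces O(n). An ideal world satisfying every premise can still have n false, so O(n) is not derivable.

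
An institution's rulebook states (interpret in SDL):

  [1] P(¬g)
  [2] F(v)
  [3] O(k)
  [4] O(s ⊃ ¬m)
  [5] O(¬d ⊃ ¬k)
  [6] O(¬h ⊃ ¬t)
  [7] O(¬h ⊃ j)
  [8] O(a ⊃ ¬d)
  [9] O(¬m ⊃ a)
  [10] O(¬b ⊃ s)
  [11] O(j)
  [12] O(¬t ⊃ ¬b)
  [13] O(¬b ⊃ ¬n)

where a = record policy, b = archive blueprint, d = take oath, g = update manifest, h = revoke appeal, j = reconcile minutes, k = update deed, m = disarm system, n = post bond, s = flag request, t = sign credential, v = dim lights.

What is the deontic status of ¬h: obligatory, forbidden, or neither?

Forbidden

From premise 3 we have O(k).
Premise 5 is O(¬d ⊃ ¬k); contrapositively O(k ⊃ d). Since O(k) holds, K gives O(d).
The contrapositive of premise 8 (O(a ⊃ ¬d)) is O(d ⊃ ¬a), and O(d) is already established, so O(¬a).
Premise 9, O(¬m ⊃ a), contraposes to O(¬a ⊃ m); with O(¬a) we get O(m).
The contrapositive of premise 4 (O(s ⊃ ¬m)) is O(m ⊃ ¬s), and O(m) is already established, so O(¬s).
Premise 10, O(¬b ⊃ s), contraposes to O(¬s ⊃ b); with O(¬s) we get O(b).
The contrapositive of premise 12 (O(¬t ⊃ ¬b)) is O(b ⊃ t), and O(b) is already established, so O(t).
Premise 6 is O(¬h ⊃ ¬t); contrapositively O(t ⊃ h). Since O(t) holds, K gives O(h).
Premises 1, 2, 7, 11, 13 do not contribute to this derivation.
Thus O(h), which is F(¬h): ¬h is forbidden.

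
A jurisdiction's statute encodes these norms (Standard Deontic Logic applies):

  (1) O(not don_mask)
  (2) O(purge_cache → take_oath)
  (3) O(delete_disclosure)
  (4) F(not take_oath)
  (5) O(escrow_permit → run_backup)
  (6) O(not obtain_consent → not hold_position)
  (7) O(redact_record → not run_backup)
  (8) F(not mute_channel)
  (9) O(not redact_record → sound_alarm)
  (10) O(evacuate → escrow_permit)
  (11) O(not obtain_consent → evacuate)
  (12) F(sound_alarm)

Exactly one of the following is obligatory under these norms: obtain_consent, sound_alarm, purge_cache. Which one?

obtain_consent

Premise 12, F(sound_alarm), is equivalent to O(not sound_alarm).
The contrapositive of premise 9 (O(not redact_record → sound_alarm)) is O(not sound_alarm → redact_record), and O(not sound_alarm) is already established, so O(redact_record).
Applying K to premise 7 (O(redact_record → not run_backup)) and O(redact_record) yields O(not run_backup).
Premise 5 is O(escrow_permit → run_backup); contrapositively O(not run_backup → not escrow_permit). Since O(not run_backup) holds, K gives O(not escrow_permit).
Premise 10, O(evacuate → escrow_permit), contraposes to O(not escrow_permit → not evacuate); with O(not escrow_permit) we get O(not evacuate).
Premise 11, O(not obtain_consent → evacuate), contraposes to O(not evacuate → obtain_consent); with O(not evacuate) we get O(obtain_consent).
So O(obtain_consent) holds — obtain_consent is obligatory. None of the other listed options is made obligatory by any chain of premises.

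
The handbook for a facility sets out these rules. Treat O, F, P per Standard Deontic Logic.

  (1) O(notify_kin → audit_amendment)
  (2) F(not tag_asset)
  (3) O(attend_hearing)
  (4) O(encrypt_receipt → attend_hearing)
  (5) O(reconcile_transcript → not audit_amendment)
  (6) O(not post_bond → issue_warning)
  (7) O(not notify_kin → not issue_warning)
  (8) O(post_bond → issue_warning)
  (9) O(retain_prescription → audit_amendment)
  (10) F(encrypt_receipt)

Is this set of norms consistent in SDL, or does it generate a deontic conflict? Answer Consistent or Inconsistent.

Premise 4 is O(encrypt_receipt → attend_hearing); even if O(attend_hearing) held, inferring O(encrypt_receipt) would be affirming the consequent — invalid.
So O(encrypt_receipt) is not derivable, and the apparent clash with O(not encrypt_receipt) does not arise.
A world satisfying every obligation exists (e.g. attend_hearing=true, audit_amendment=true, encrypt_receipt=false, issue_warning=true, notify_kin=true, post_bond=false, reconcile_transcript=false, retain_prescription=false, tag_asset=true); no atom is both obligatory and forbidden, so the set is consistent.

Consistent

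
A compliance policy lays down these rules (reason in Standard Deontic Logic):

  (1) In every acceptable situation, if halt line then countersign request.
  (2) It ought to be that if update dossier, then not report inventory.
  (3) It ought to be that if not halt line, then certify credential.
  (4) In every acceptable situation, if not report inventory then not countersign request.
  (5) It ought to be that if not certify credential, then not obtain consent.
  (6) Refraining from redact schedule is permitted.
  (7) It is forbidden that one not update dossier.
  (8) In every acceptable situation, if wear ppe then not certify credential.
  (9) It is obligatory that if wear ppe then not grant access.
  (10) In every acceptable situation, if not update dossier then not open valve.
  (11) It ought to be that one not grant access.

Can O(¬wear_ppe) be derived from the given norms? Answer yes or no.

F(¬update_dossier) at premise 7 means O(update_dossier).
With premise 2, O(update_dossier → ¬report_inventory), the K-axiom yields O(¬report_inventory).
Applying K to premise 4 (O(¬report_inventory → ¬countersign_request)) and O(¬report_inventory) yields O(¬countersign_request).
The contrapositive of premise 1 (O(halt_line → countersign_request)) is O(¬countersign_request → ¬halt_line), and O(¬countersign_request) is already established, so O(¬halt_line).
Applying K to premise 3 (O(¬halt_line → certify_credential)) and O(¬halt_line) yields O(certify_credential).
Premise 8 is O(wear_ppe → ¬certify_credential); contrapositively O(certify_credential → ¬wear_ppe). Since O(certify_credential) holds, K gives O(¬wear_ppe).
Premises 5, 6, 9, 10, 11 do not contribute to this derivation.
So O(¬wear_ppe) follows.

Yes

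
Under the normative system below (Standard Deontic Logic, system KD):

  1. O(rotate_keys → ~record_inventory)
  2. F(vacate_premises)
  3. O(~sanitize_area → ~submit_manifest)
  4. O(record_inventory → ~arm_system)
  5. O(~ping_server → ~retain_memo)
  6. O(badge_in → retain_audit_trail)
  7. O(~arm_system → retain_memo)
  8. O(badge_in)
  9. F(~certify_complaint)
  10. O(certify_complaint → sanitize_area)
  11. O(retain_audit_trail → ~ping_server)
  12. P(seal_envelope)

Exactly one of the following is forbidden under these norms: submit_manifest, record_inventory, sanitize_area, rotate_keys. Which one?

record_inventory

Premise 8 gives O(badge_in).
From O(badge_in) and premise 6, O(badge_in → retain_audit_trail), we obtain O(retain_audit_trail).
Premise 11 is O(retain_audit_trail → ~ping_server); since O(retain_audit_trail), deontic closure gives O(~ping_server).
From O(~ping_server) and premise 5, O(~ping_server → ~retain_memo), we obtain O(~retain_memo).
Premise 7, O(~arm_system → retain_memo), contraposes to O(~retain_memo → arm_system); with O(~retain_memo) we get O(arm_system).
Premise 4 is O(record_inventory → ~arm_system); contrapositively O(arm_system → ~record_inventory). Since O(arm_system) holds, K gives O(~record_inventory).
So O(~record_inventory) holds, i.e. record_inventory is forbidden. None of the other listed options is forbidden under the premises.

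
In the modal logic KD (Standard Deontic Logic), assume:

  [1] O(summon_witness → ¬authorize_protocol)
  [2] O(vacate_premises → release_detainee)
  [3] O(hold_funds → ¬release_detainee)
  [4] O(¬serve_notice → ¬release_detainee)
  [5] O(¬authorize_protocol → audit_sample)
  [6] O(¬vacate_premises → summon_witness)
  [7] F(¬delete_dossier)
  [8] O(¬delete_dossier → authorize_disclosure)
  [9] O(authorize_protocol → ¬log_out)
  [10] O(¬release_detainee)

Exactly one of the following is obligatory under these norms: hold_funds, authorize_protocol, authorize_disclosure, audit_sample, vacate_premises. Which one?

Premise 10 states O(¬release_detainee) outright.
Premise 2 is O(vacate_premises → release_detainee); contrapositively O(¬release_detainee → ¬vacate_premises). Since O(¬release_detainee) holds, K gives O(¬vacate_premises).
With premise 6, O(¬vacate_premises → summon_witness), the K-axiom yields O(summon_witness).
From O(summon_witness) and premise 1, O(summon_witness → ¬authorize_protocol), we obtain O(¬authorize_protocol).
Premise 5 is O(¬authorize_protocol → audit_sample); since O(¬authorize_protocol), deontic closure gives O(audit_sample).
So O(audit_sample) holds — audit_sample is obligatory. None of the other listed options is made obligatory by any chain of premises.

audit_sample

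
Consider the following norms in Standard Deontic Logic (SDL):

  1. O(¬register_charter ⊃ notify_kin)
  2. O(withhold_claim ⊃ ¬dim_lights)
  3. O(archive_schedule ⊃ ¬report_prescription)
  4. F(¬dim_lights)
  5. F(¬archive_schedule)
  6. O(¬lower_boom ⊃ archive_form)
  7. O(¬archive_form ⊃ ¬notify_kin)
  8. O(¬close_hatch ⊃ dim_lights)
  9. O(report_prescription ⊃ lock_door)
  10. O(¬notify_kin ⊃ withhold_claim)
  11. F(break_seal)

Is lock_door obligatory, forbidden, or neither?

Premise 9 is O(report_prescription ⊃ lock_door), but O(report_prescription) is not derivable from the premises, so it does not yield O(lock_door).
No premise or chain of K-axiom applications forces O(lock_door), and none forces O(¬lock_door). So lock_door is neither obligatory nor forbidden under these norms.

Neither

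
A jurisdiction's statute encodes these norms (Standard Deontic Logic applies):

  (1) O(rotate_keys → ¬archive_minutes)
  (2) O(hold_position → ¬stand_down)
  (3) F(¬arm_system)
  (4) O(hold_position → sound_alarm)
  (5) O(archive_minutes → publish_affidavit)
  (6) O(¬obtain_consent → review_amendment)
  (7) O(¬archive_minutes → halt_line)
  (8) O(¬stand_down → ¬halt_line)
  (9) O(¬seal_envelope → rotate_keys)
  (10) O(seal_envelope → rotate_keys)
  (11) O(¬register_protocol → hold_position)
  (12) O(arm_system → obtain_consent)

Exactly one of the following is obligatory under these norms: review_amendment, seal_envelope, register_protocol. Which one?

Premises 9 and 10 are O(¬seal_envelope → rotate_keys) and O(seal_envelope → rotate_keys); every ideal world satisfies ¬seal_envelope or seal_envelope, so in either case rotate_keys holds — hence O(rotate_keys).
Premise 1 is O(rotate_keys → ¬archive_minutes); since O(rotate_keys), deontic closure gives O(¬archive_minutes).
Premise 7 is O(¬archive_minutes → halt_line); since O(¬archive_minutes), deontic closure gives O(halt_line).
The contrapositive of premise 8 (O(¬stand_down → ¬halt_line)) is O(halt_line → stand_down), and O(halt_line) is already established, so O(stand_down).
Premise 2 is O(hold_position → ¬stand_down); contrapositively O(stand_down → ¬hold_position). Since O(stand_down) holds, K gives O(¬hold_position).
Premise 11, O(¬register_protocol → hold_position), contraposes to O(¬hold_position → register_protocol); with O(¬hold_position) we get O(register_protocol).
So O(register_protocol) holds — register_protocol is obligatory. None of the other listed options is made obligatory by any chain of premises.

register_protocol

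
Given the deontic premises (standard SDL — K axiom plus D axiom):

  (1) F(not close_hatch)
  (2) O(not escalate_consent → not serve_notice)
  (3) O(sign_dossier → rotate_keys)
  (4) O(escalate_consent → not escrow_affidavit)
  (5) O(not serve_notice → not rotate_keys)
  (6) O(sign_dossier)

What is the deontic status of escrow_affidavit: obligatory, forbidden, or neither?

Forbidden

From premise 6 we have O(sign_dossier).
From O(sign_dossier) and premise 3, O(sign_dossier → rotate_keys), we obtain O(rotate_keys).
The contrapositive of premise 5 (O(not serve_notice → not rotate_keys)) is O(rotate_keys → serve_notice), and O(rotate_keys) is already established, so O(serve_notice).
The contrapositive of premise 2 (O(not escalate_consent → not serve_notice)) is O(serve_notice → escalate_consent), and O(serve_notice) is already established, so O(escalate_consent).
Applying K to premise 4 (O(escalate_consent → not escrow_affidavit)) and O(escalate_consent) yields O(not escrow_affidavit).
Premise 1 does not contribute to this derivation.
Thus O(not escrow_affidavit), which is F(escrow_affidavit): escrow_affidavit is forbidden.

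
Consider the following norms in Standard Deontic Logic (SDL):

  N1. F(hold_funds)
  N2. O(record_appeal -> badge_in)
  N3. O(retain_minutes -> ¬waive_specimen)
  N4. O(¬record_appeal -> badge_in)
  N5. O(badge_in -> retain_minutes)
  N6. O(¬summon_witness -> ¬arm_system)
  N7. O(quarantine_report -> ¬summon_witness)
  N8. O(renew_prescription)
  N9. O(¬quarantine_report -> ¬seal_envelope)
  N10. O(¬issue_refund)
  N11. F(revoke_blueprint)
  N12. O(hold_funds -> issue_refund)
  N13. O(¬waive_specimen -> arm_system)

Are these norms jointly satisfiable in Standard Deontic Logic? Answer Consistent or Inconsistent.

Premise 12 is O(hold_funds -> issue_refund), but O(hold_funds) is not derivable from the premises, so it does not yield O(issue_refund).
So O(issue_refund) is not derivable, and the apparent clash with O(¬issue_refund) does not arise.
A world satisfying every obligation exists (e.g. arm_system=true, badge_in=true, hold_funds=false, issue_refund=false, quarantine_report=false, record_appeal=false, renew_prescription=true, retain_minutes=true, revoke_blueprint=false, seal_envelope=false, summon_witness=true, waive_specimen=false); no atom is both obligatory and forbidden, so the set is consistent.

Consistent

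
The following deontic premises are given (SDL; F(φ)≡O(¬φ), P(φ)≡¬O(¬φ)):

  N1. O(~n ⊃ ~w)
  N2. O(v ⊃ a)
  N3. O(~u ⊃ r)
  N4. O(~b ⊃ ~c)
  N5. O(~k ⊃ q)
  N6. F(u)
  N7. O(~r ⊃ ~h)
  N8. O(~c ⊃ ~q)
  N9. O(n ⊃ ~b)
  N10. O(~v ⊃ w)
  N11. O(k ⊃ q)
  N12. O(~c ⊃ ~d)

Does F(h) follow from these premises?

No

Premise 7 is O(~r ⊃ ~h), but O(~r) is not derivable from the premises, so it does not yield O(~h).
No other premise forces O(~h). An ideal world satisfying every premise can still have h true, so F(h) is not derivable.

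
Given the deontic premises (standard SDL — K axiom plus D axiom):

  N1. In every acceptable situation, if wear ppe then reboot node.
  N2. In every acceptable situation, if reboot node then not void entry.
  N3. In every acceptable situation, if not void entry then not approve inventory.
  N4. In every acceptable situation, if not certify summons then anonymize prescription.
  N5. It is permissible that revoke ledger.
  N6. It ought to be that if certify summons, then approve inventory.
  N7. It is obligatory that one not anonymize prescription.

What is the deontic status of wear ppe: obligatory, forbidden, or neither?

Forbidden

Premise 7 states O(¬anonymize_prescription) outright.
Premise 4, O(¬certify_summons → anonymize_prescription), contraposes to O(¬anonymize_prescription → certify_summons); with O(¬anonymize_prescription) we get O(certify_summons).
Applying K to premise 6 (O(certify_summons → approve_inventory)) and O(certify_summons) yields O(approve_inventory).
The contrapositive of premise 3 (O(¬void_entry → ¬approve_inventory)) is O(approve_inventory → void_entry), and O(approve_inventory) is already established, so O(void_entry).
Premise 2, O(reboot_node → ¬void_entry), contraposes to O(void_entry → ¬reboot_node); with O(void_entry) we get O(¬reboot_node).
Premise 1, O(wear_ppe → reboot_node), contraposes to O(¬reboot_node → ¬wear_ppe); with O(¬reboot_node) we get O(¬wear_ppe).
Premise 5 does not contribute to this derivation.
Thus O(¬wear_ppe), which is F(wear_ppe): wear_ppe is forbidden.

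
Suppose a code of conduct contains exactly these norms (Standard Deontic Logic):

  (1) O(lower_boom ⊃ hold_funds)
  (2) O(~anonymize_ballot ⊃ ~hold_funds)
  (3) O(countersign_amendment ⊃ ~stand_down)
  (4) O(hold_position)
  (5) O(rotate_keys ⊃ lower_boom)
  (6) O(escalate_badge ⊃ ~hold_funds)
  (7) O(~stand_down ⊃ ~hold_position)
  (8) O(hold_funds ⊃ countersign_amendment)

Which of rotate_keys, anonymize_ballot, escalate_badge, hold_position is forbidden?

Premise 4 gives O(hold_position).
Premise 7 is O(~stand_down ⊃ ~hold_position); contrapositively O(hold_position ⊃ stand_down). Since O(hold_position) holds, K gives O(stand_down).
Premise 3, O(countersign_amendment ⊃ ~stand_down), contraposes to O(stand_down ⊃ ~countersign_amendment); with O(stand_down) we get O(~countersign_amendment).
Premise 8 is O(hold_funds ⊃ countersign_amendment); contrapositively O(~countersign_amendment ⊃ ~hold_funds). Since O(~countersign_amendment) holds, K gives O(~hold_funds).
The contrapositive of premise 1 (O(lower_boom ⊃ hold_funds)) is O(~hold_funds ⊃ ~lower_boom), and O(~hold_funds) is already established, so O(~lower_boom).
Premise 5 is O(rotate_keys ⊃ lower_boom); contrapositively O(~lower_boom ⊃ ~rotate_keys). Since O(~lower_boom) holds, K gives O(~rotate_keys).
So O(~rotate_keys) holds, i.e. rotate_keys is forbidden. None of the other listed options is forbidden under the premises.

rotate_keys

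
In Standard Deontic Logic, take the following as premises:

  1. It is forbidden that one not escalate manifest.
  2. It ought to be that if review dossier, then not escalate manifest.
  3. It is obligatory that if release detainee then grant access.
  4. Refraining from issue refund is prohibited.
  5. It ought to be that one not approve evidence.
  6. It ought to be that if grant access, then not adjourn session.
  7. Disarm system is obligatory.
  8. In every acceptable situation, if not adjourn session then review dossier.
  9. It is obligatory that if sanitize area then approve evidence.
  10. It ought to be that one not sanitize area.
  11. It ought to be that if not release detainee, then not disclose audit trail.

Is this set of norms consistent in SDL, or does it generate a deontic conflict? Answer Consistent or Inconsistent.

Premise 9 is O(sanitize_area → approve_evidence), but O(sanitize_area) is not derivable from the premises, so it does not yield O(approve_evidence).
So O(approve_evidence) is not derivable, and the apparent clash with O(¬approve_evidence) does not arise.
A world satisfying every obligation exists (e.g. adjourn_session=true, approve_evidence=false, disarm_system=true, disclose_audit_trail=false, escalate_manifest=true, grant_access=false, issue_refund=true, release_detainee=false, review_dossier=false, sanitize_area=false); no atom is both obligatory and forbidden, so the set is consistent.

Consistent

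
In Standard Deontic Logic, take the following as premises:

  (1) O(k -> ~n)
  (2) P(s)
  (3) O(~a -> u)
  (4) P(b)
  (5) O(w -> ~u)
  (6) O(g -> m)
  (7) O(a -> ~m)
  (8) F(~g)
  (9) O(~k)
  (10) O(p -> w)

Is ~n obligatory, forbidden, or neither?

Premise 1 is O(k -> ~n), but O(k) is not derivable from the premises, so it does not yield O(~n).
No premise or chain of K-axiom applications forces O(~n), and none forces O(n). So ~n is neither obligatory nor forbidden under these norms.

Neither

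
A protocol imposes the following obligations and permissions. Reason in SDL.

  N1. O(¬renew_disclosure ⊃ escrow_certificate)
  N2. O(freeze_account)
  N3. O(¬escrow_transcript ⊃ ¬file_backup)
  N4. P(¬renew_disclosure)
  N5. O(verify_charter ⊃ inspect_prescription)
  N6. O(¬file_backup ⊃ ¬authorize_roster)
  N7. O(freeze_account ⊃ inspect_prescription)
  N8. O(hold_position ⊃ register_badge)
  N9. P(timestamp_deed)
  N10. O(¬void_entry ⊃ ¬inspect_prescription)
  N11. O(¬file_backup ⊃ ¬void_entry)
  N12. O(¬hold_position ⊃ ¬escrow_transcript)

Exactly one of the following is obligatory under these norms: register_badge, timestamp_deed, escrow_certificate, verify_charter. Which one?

Premise 2 states O(freeze_account) outright.
Premise 7 is O(freeze_account ⊃ inspect_prescription); since O(freeze_account), deontic closure gives O(inspect_prescription).
Premise 10 is O(¬void_entry ⊃ ¬inspect_prescription); contrapositively O(inspect_prescription ⊃ void_entry). Since O(inspect_prescription) holds, K gives O(void_entry).
The contrapositive of premise 11 (O(¬file_backup ⊃ ¬void_entry)) is O(void_entry ⊃ file_backup), and O(void_entry) is already established, so O(file_backup).
The contrapositive of premise 3 (O(¬escrow_transcript ⊃ ¬file_backup)) is O(file_backup ⊃ escrow_transcript), and O(file_backup) is already established, so O(escrow_transcript).
Premise 12, O(¬hold_position ⊃ ¬escrow_transcript), contraposes to O(escrow_transcript ⊃ hold_position); with O(escrow_transcript) we get O(hold_position).
With premise 8, O(hold_position ⊃ register_badge), the K-axiom yields O(register_badge).
So O(register_badge) holds — register_badge is obligatory. None of the other listed options is made obligatory by any chain of premises.

register_badge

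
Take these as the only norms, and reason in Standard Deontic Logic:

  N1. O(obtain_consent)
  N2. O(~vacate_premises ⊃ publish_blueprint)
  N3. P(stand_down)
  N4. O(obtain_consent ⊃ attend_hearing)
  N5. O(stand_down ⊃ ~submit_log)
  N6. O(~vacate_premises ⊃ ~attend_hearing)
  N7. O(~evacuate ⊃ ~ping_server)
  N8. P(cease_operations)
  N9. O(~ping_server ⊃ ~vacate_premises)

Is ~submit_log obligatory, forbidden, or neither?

Neither

Premise 5 is O(stand_down ⊃ ~submit_log), but O(stand_down) is not derivable from the premises (the permission P(stand_down) asserts only ~O(~stand_down), not O(stand_down)), so it does not yield O(~submit_log).
No premise or chain of K-axiom applications forces O(~submit_log), and none forces O(submit_log). So ~submit_log is neither obligatory nor forbidden under these norms.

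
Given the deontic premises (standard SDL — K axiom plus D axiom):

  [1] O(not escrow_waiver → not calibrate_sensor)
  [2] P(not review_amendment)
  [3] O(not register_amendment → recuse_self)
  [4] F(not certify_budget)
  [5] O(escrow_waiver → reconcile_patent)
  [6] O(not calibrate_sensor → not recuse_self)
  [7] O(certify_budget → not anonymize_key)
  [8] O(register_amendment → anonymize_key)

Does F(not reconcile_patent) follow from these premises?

Premise 4 is F(not certify_budget), i.e. O(certify_budget).
With premise 7, O(certify_budget → not anonymize_key), the K-axiom yields O(not anonymize_key).
Premise 8 is O(register_amendment → anonymize_key); contrapositively O(not anonymize_key → not register_amendment). Since O(not anonymize_key) holds, K gives O(not register_amendment).
From O(not register_amendment) and premise 3, O(not register_amendment → recuse_self), we obtain O(recuse_self).
The contrapositive of premise 6 (O(not calibrate_sensor → not recuse_self)) is O(recuse_self → calibrate_sensor), and O(recuse_self) is already established, so O(calibrate_sensor).
Premise 1 is O(not escrow_waiver → not calibrate_sensor); contrapositively O(calibrate_sensor → escrow_waiver). Since O(calibrate_sensor) holds, K gives O(escrow_waiver).
Premise 5 is O(escrow_waiver → reconcile_patent); since O(escrow_waiver), deontic closure gives O(reconcile_patent).
Premise 2 does not contribute to this derivation.
So O(reconcile_patent) holds, i.e. F(not reconcile_patent). The claim follows.

Yes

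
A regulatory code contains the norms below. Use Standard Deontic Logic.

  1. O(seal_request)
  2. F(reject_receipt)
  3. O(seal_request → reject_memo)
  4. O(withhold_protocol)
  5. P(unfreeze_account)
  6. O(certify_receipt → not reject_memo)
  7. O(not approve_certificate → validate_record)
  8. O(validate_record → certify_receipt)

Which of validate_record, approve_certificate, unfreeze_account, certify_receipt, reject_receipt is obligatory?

From premise 1 we have O(seal_request).
With premise 3, O(seal_request → reject_memo), the K-axiom yields O(reject_memo).
The contrapositive of premise 6 (O(certify_receipt → not reject_memo)) is O(reject_memo → not certify_receipt), and O(reject_memo) is already established, so O(not certify_receipt).
The contrapositive of premise 8 (O(validate_record → certify_receipt)) is O(not certify_receipt → not validate_record), and O(not certify_receipt) is already established, so O(not validate_record).
The contrapositive of premise 7 (O(not approve_certificate → validate_record)) is O(not validate_record → approve_certificate), and O(not validate_record) is already established, so O(approve_certificate).
So O(approve_certificate) holds — approve_certificate is obligatory. None of the other listed options is made obligatory by any chain of premises.

approve_certificate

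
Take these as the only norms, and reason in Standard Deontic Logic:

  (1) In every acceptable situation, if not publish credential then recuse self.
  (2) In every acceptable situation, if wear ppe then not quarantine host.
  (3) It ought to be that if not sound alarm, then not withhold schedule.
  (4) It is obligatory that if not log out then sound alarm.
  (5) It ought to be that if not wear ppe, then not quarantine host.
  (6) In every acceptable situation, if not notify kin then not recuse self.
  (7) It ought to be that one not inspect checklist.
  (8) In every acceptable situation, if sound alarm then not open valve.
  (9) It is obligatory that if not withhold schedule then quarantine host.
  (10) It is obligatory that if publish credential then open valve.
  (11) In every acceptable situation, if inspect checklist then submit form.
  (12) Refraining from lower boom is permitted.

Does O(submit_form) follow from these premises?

Premise 11 is O(inspect_checklist → submit_form), but O(inspect_checklist) is not derivable from the premises, so it does not yield O(submit_form).
No other premise forces O(submit_form). An ideal world satisfying every premise can still have submit_form false, so O(submit_form) is not derivable.

No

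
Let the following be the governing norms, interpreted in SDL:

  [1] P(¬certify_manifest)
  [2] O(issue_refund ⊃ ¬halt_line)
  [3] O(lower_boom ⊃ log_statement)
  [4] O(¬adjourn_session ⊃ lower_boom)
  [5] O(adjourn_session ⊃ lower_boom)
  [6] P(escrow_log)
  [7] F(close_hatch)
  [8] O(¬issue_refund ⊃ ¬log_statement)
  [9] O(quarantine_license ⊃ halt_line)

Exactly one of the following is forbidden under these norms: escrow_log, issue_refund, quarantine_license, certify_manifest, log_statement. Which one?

quarantine_license

Premises 4 and 5 cover both cases: O(¬adjourn_session ⊃ lower_boom) and O(adjourn_session ⊃ lower_boom). Since ¬adjourn_session ∨ adjourn_session is a tautology, O(lower_boom) follows.
Premise 3 is O(lower_boom ⊃ log_statement); since O(lower_boom), deontic closure gives O(log_statement).
Premise 8 is O(¬issue_refund ⊃ ¬log_statement); contrapositively O(log_statement ⊃ issue_refund). Since O(log_statement) holds, K gives O(issue_refund).
With premise 2, O(issue_refund ⊃ ¬halt_line), the K-axiom yields O(¬halt_line).
The contrapositive of premise 9 (O(quarantine_license ⊃ halt_line)) is O(¬halt_line ⊃ ¬quarantine_license), and O(¬halt_line) is already established, so O(¬quarantine_license).
So O(¬quarantine_license) holds, i.e. quarantine_license is forbidden. None of the other listed options is forbidden under the premises.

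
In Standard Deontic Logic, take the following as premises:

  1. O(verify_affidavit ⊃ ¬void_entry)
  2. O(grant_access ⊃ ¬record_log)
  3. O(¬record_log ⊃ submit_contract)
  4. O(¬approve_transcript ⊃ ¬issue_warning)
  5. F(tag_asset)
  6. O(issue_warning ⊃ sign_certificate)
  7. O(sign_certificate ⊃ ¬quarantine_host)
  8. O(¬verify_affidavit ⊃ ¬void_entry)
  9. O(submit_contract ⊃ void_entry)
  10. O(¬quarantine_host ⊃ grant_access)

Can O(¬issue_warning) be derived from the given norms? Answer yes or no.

Yes

Premises 1 and 8 cover both cases: O(verify_affidavit ⊃ ¬void_entry) and O(¬verify_affidavit ⊃ ¬void_entry). Since verify_affidavit ∨ ¬verify_affidavit is a tautology, O(¬void_entry) follows.
Premise 9, O(submit_contract ⊃ void_entry), contraposes to O(¬void_entry ⊃ ¬submit_contract); with O(¬void_entry) we get O(¬submit_contract).
Premise 3, O(¬record_log ⊃ submit_contract), contraposes to O(¬submit_contract ⊃ record_log); with O(¬submit_contract) we get O(record_log).
Premise 2, O(grant_access ⊃ ¬record_log), contraposes to O(record_log ⊃ ¬grant_access); with O(record_log) we get O(¬grant_access).
Premise 10 is O(¬quarantine_host ⊃ grant_access); contrapositively O(¬grant_access ⊃ quarantine_host). Since O(¬grant_access) holds, K gives O(quarantine_host).
The contrapositive of premise 7 (O(sign_certificate ⊃ ¬quarantine_host)) is O(quarantine_host ⊃ ¬sign_certificate), and O(quarantine_host) is already established, so O(¬sign_certificate).
Premise 6 is O(issue_warning ⊃ sign_certificate); contrapositively O(¬sign_certificate ⊃ ¬issue_warning). Since O(¬sign_certificate) holds, K gives O(¬issue_warning).
Premises 4, 5 do not contribute to this derivation.
So O(¬issue_warning) follows.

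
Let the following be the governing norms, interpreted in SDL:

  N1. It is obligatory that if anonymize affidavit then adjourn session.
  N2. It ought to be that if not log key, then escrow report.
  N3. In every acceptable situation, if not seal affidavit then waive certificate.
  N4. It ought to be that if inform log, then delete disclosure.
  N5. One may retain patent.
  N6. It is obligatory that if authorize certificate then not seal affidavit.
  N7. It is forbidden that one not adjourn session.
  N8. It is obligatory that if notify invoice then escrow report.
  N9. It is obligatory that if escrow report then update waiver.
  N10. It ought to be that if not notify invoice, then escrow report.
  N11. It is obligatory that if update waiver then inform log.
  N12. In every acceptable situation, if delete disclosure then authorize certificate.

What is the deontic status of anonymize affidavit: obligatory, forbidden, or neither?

Premise 1 is O(anonymize_affidavit → adjourn_session); even if O(adjourn_session) held, inferring O(anonymize_affidavit) would be affirming the consequent — invalid.
No premise or chain of K-axiom applications forces O(anonymize_affidavit), and none forces O(¬anonymize_affidavit). So anonymize_affidavit is neither obligatory nor forbidden under these norms.

Neither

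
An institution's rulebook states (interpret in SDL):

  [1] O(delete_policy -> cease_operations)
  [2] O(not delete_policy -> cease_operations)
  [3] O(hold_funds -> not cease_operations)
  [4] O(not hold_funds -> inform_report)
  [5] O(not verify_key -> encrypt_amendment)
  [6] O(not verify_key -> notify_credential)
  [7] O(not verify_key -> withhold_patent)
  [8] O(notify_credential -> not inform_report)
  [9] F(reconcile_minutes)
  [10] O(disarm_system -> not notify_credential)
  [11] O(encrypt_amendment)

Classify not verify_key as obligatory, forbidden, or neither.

Forbidden

Premises 2 and 1 cover both cases: O(not delete_policy -> cease_operations) and O(delete_policy -> cease_operations). Since not delete_policy ∨ delete_policy is a tautology, O(cease_operations) follows.
Premise 3, O(hold_funds -> not cease_operations), contraposes to O(cease_operations -> not hold_funds); with O(cease_operations) we get O(not hold_funds).
From O(not hold_funds) and premise 4, O(not hold_funds -> inform_report), we obtain O(inform_report).
The contrapositive of premise 8 (O(notify_credential -> not inform_report)) is O(inform_report -> not notify_credential), and O(inform_report) is already established, so O(not notify_credential).
The contrapositive of premise 6 (O(not verify_key -> notify_credential)) is O(not notify_credential -> verify_key), and O(not notify_credential) is already established, so O(verify_key).
Premises 5, 7, 9, 10, 11 do not contribute to this derivation.
Thus O(verify_key), which is F(not verify_key): not verify_key is forbidden.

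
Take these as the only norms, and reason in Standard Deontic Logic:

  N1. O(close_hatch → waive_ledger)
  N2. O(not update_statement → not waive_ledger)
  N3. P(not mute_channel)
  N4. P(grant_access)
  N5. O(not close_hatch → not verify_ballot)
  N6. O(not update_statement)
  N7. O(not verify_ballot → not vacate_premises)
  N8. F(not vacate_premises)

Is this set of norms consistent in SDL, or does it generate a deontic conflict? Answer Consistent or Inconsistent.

Premise 8 is F(not vacate_premises), i.e. O(vacate_premises).
The contrapositive of premise 7 (O(not verify_ballot → not vacate_premises)) is O(vacate_premises → verify_ballot), and O(vacate_premises) is already established, so O(verify_ballot).
Premise 5 is O(not close_hatch → not verify_ballot); contrapositively O(verify_ballot → close_hatch). Since O(verify_ballot) holds, K gives O(close_hatch).
From O(close_hatch) and premise 1, O(close_hatch → waive_ledger), we obtain O(waive_ledger).
Premise 2 is O(not update_statement → not waive_ledger); contrapositively O(waive_ledger → update_statement). Since O(waive_ledger) holds, K gives O(update_statement).
However, premise 6 gives O(not update_statement).
We now have both O(update_statement) and O(not update_statement) — update_statement is simultaneously obligatory and forbidden, violating the D-axiom.

Inconsistent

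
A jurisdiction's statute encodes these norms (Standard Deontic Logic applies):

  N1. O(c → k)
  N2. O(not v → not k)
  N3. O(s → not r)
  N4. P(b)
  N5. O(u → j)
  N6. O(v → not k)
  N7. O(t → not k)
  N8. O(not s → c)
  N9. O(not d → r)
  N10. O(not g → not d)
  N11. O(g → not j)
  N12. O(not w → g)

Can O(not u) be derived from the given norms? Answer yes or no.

Premises 6 and 2 cover both cases: O(v → not k) and O(not v → not k). Since v ∨ not v is a tautology, O(not k) follows.
The contrapositive of premise 1 (O(c → k)) is O(not k → not c), and O(not k) is already established, so O(not c).
The contrapositive of premise 8 (O(not s → c)) is O(not c → s), and O(not c) is already established, so O(s).
From O(s) and premise 3, O(s → not r), we obtain O(not r).
Premise 9, O(not d → r), contraposes to O(not r → d); with O(not r) we get O(d).
Premise 10, O(not g → not d), contraposes to O(d → g); with O(d) we get O(g).
Applying K to premise 11 (O(g → not j)) and O(g) yields O(not j).
Premise 5 is O(u → j); contrapositively O(not j → not u). Since O(not j) holds, K gives O(not u).
Premises 4, 7, 12 do not contribute to this derivation.
So O(not u) follows.

Yes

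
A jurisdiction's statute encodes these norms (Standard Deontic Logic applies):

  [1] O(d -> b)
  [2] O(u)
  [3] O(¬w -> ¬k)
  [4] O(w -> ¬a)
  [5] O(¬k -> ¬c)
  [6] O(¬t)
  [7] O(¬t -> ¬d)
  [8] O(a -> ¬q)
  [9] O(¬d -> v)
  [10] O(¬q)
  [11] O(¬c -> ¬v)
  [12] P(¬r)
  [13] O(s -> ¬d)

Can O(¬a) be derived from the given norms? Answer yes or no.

From premise 6 we have O(¬t).
With premise 7, O(¬t -> ¬d), the K-axiom yields O(¬d).
With premise 9, O(¬d -> v), the K-axiom yields O(v).
Premise 11 is O(¬c -> ¬v); contrapositively O(v -> c). Since O(v) holds, K gives O(c).
Premise 5, O(¬k -> ¬c), contraposes to O(c -> k); with O(c) we get O(k).
The contrapositive of premise 3 (O(¬w -> ¬k)) is O(k -> w), and O(k) is already established, so O(w).
Applying K to premise 4 (O(w -> ¬a)) and O(w) yields O(¬a).
Premises 1, 2, 8, 10, 12, 13 do not contribute to this derivation.
So O(¬a) follows.

Yes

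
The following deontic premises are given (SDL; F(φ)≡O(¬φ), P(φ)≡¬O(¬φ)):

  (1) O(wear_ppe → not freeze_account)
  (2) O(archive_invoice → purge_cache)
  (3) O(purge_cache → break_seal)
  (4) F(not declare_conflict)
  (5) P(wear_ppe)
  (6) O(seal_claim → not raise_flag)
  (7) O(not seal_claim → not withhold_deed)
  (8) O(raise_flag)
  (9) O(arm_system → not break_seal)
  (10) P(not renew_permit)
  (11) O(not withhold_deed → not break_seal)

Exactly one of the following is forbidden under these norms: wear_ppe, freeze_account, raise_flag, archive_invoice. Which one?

archive_invoice

Premise 8 states O(raise_flag) outright.
Premise 6, O(seal_claim → not raise_flag), contraposes to O(raise_flag → not seal_claim); with O(raise_flag) we get O(not seal_claim).
With premise 7, O(not seal_claim → not withhold_deed), the K-axiom yields O(not withhold_deed).
Premise 11 is O(not withhold_deed → not break_seal); since O(not withhold_deed), deontic closure gives O(not break_seal).
Premise 3 is O(purge_cache → break_seal); contrapositively O(not break_seal → not purge_cache). Since O(not break_seal) holds, K gives O(not purge_cache).
The contrapositive of premise 2 (O(archive_invoice → purge_cache)) is O(not purge_cache → not archive_invoice), and O(not purge_cache) is already established, so O(not archive_invoice).
So O(not archive_invoice) holds, i.e. archive_invoice is forbidden. None of the other listed options is forbidden under the premises.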